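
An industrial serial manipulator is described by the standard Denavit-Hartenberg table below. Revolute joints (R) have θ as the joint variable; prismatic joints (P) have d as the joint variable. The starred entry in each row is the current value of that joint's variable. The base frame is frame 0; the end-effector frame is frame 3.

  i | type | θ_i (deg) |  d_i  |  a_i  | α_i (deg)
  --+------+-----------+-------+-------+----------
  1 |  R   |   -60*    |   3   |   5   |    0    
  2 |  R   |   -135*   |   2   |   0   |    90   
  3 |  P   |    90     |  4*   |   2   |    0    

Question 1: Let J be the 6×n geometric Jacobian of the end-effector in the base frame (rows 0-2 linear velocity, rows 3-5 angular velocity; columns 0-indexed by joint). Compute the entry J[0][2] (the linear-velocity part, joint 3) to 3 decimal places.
prismatic axis z_2 = (0.2588,0.9659,0.0000)
J_v[:, 2] = z_2; J_ω[:, 2] = (0,0,0)
entry J[0][2] = 0.2588

0.259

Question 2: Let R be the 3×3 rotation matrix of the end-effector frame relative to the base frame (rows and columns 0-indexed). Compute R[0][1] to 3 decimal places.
End-effector y-axis (col 1 of R) = (0.9659,-0.2588,0.0000)
R[0][1] = 0.9659

0.966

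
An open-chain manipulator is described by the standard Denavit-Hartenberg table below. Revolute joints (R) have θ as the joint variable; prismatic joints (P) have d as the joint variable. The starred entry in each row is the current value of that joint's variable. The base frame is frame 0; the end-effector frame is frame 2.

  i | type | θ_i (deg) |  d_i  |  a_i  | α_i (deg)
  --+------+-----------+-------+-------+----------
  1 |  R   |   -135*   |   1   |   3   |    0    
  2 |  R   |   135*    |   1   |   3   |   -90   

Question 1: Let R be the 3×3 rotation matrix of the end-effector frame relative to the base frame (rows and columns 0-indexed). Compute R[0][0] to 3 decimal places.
End-effector x-axis (col 0 of R) = (1.0000,0.0000,0.0000)
R[0][0] = 1.0000

1.000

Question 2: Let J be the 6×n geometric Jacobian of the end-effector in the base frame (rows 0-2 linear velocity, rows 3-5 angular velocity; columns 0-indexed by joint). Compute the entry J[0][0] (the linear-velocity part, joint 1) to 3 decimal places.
2.121

axis z_0 = ẑ; lever o_n−o_0 = (0.8787,-2.1213,2.0000)
cross product → J_v[:, 0] = (2.1213,0.8787,-0.0000)
J_ω[:, 0] = z_0
entry J[0][0] = 2.1213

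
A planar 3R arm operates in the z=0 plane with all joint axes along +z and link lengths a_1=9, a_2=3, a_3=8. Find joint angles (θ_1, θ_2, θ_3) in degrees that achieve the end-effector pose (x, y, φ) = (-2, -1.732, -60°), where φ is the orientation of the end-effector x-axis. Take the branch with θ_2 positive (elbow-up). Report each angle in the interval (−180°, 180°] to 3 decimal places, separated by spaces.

wrist centre = target − a_3·(cos φ, sin φ) = (-6.0000, 5.1962)
cos θ_2 = (63.0005−9²−3²)/(2·9·3) = -0.5000; θ_2 = 119.9994° (elbow-up)
β = atan2(5.1962,-6.0000) = 139.1063°; ψ = atan2(2.5981,7.5000) = 19.1067°
θ_1 = β − ψ = 119.9997°
θ_3 = φ − θ_1 − θ_2 = 60.0010° (wrapped to (-180°,180°])

120.000 119.999 60.001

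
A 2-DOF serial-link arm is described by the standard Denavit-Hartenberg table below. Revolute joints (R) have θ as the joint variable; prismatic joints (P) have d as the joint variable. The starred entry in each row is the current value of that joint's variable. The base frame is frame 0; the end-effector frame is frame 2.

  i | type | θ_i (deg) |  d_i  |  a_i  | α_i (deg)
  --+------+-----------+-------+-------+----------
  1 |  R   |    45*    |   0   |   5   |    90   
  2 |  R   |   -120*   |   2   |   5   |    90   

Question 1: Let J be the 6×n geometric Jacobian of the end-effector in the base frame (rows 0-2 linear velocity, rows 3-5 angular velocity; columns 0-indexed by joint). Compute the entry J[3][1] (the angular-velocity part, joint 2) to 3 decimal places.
0.707

axis z_1 = (0.7071,-0.7071,0.0000); lever o_n−o_1 = (-0.3536,-3.1820,-4.3301)
cross product → J_v[:, 1] = (3.0619,3.0619,-2.5000)
J_ω[:, 1] = z_1
entry J[3][1] = 0.7071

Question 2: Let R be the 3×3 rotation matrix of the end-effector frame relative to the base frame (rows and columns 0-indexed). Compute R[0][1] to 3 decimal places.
End-effector y-axis (col 1 of R) = (0.7071,-0.7071,0.0000)
R[0][1] = 0.7071

0.707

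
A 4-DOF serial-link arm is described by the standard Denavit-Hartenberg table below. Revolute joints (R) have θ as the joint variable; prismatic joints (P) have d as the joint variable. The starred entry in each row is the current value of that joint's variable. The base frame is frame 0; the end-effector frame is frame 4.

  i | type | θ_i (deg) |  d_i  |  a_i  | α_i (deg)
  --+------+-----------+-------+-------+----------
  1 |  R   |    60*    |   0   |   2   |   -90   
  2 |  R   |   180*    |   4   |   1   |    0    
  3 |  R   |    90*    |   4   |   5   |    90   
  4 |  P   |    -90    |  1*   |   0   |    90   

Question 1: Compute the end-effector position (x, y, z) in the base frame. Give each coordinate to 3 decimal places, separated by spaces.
after link 1: o_1 = (1.0000, 1.7321, 0.0000)
after link 2: o_2 = (-2.9641, 2.8660, 0.0000)
after link 3: o_3 = (-6.4282, 4.8660, 5.0000)
after link 4: o_4 = (-6.9282, 4.0000, 5.0000)

-6.928 4.000 5.000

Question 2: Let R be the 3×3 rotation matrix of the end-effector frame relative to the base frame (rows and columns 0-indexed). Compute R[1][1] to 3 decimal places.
-0.866

End-effector y-axis (col 1 of R) = (-0.5000,-0.8660,-0.0000)
R[1][1] = -0.8660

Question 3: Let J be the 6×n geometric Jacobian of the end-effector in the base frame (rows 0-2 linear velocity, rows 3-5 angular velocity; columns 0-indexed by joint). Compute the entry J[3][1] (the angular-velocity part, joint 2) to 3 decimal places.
-0.866

axis z_1 = (-0.8660,0.5000,0.0000); lever o_n−o_1 = (-7.9282,2.2679,5.0000)
cross product → J_v[:, 1] = (2.5000,4.3301,2.0000)
J_ω[:, 1] = z_1
entry J[3][1] = -0.8660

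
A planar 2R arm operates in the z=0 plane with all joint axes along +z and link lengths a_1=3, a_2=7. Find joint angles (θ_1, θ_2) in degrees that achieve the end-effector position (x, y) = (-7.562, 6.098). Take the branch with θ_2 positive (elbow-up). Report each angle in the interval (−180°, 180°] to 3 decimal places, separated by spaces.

cos θ_2 = (94.3694−3²−7²)/(2·3·7) = 0.8659; θ_2 = 30.0099° (elbow-up)
β = atan2(6.0980,-7.5620) = 141.1173°; ψ = atan2(3.5010,9.0616) = 21.1246°
θ_1 = β − ψ = 119.9927°

119.993 30.010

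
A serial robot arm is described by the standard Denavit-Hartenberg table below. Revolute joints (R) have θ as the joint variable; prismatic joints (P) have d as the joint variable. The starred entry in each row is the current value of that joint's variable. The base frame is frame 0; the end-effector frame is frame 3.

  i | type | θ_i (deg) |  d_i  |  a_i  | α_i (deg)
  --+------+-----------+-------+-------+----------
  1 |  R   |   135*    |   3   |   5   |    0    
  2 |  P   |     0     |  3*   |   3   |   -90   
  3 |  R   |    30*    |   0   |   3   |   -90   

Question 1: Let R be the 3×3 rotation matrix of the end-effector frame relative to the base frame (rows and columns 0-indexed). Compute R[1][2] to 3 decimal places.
End-effector z-axis (col 2 of R) = (0.3536,-0.3536,-0.8660)
R[1][2] = -0.3536

-0.354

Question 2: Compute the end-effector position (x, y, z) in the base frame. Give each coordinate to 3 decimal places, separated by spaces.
-7.494 7.494 4.500

after link 1: o_1 = (-3.5355, 3.5355, 3.0000)
after link 2: o_2 = (-5.6569, 5.6569, 6.0000)
after link 3: o_3 = (-7.4940, 7.4940, 4.5000)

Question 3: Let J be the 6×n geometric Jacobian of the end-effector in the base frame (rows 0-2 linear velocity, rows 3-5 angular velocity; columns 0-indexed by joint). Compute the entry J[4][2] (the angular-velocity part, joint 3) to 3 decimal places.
axis z_2 = (-0.7071,-0.7071,0.0000); lever o_n−o_2 = (-1.8371,1.8371,-1.5000)
cross product → J_v[:, 2] = (1.0607,-1.0607,-2.5981)
J_ω[:, 2] = z_2
entry J[4][2] = -0.7071

-0.707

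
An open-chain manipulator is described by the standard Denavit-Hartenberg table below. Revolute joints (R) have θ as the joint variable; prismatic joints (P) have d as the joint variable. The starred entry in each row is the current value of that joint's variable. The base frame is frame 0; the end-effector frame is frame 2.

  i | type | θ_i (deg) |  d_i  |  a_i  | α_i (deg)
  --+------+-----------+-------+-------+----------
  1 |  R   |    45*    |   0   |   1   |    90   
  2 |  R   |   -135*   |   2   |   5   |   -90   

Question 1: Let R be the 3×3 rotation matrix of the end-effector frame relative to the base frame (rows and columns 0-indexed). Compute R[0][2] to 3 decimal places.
0.500

End-effector z-axis (col 2 of R) = (0.5000,0.5000,-0.7071)
R[0][2] = 0.5000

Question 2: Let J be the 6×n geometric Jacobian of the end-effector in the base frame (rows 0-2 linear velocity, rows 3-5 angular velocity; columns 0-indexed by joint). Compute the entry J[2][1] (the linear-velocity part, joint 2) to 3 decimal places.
-3.536

axis z_1 = (0.7071,-0.7071,0.0000); lever o_n−o_1 = (-1.0858,-3.9142,-3.5355)
cross product → J_v[:, 1] = (2.5000,2.5000,-3.5355)
J_ω[:, 1] = z_1
entry J[2][1] = -3.5355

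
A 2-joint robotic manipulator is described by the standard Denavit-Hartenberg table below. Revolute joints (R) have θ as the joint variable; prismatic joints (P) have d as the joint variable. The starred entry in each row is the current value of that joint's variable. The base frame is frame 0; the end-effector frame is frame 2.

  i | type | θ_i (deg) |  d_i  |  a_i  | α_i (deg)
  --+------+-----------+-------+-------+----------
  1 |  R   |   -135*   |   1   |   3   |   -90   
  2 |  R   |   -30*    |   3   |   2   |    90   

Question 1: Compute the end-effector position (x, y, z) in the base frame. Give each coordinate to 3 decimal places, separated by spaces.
-1.225 -5.467 2.000

after link 1: o_1 = (-2.1213, -2.1213, 1.0000)
after link 2: o_2 = (-1.2247, -5.4674, 2.0000)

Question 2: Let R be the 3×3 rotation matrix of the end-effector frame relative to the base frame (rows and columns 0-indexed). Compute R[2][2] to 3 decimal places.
0.866

End-effector z-axis (col 2 of R) = (0.3536,0.3536,0.8660)
R[2][2] = 0.8660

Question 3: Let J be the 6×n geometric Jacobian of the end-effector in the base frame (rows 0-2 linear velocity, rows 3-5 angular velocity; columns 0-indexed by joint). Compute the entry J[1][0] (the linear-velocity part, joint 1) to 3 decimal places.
axis z_0 = ẑ; lever o_n−o_0 = (-1.2247,-5.4674,2.0000)
cross product → J_v[:, 0] = (5.4674,-1.2247,0.0000)
J_ω[:, 0] = z_0
entry J[1][0] = -1.2247

-1.225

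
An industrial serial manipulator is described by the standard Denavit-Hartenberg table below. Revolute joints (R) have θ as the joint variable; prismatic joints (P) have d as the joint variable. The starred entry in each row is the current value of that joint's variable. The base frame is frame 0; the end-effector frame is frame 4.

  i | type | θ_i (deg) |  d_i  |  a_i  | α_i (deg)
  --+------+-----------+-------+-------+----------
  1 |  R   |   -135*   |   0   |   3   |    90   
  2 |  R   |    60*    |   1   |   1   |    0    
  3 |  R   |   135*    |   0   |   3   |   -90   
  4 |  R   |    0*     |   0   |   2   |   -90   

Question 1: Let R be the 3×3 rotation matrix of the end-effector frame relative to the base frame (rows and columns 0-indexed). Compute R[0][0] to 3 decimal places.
End-effector x-axis (col 0 of R) = (0.6830,0.6830,-0.2588)
R[0][0] = 0.6830

0.683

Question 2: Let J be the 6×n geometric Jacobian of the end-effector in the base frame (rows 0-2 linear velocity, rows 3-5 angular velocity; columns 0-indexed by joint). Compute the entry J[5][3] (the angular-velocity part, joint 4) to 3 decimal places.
-0.966

axis z_3 = (-0.1830,-0.1830,-0.9659); lever o_n−o_3 = (1.3660,1.3660,-0.5176)
cross product → J_v[:, 3] = (1.4142,-1.4142,-0.0000)
J_ω[:, 3] = z_3
entry J[5][3] = -0.9659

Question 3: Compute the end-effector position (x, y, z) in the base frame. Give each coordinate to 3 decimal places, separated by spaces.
0.233 1.647 -0.428

after link 1: o_1 = (-2.1213, -2.1213, 0.0000)
after link 2: o_2 = (-3.1820, -1.7678, 0.8660)
after link 3: o_3 = (-1.1329, 0.2813, 0.0896)
after link 4: o_4 = (0.2331, 1.6473, -0.4281)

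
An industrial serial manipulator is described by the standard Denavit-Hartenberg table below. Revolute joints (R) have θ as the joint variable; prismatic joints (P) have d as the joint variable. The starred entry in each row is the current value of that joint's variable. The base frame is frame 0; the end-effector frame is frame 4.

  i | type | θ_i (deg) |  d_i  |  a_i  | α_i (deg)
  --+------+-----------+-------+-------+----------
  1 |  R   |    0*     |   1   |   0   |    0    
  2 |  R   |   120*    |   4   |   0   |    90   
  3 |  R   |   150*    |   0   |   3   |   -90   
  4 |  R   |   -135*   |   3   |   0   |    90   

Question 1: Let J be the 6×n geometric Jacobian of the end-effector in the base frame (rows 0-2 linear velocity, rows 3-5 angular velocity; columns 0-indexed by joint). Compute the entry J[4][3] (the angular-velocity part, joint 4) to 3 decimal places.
axis z_3 = (0.2500,-0.4330,-0.8660); lever o_n−o_3 = (0.7500,-1.2990,-2.5981)
cross product → J_v[:, 3] = (-0.0000,0.0000,-0.0000)
J_ω[:, 3] = z_3
entry J[4][3] = -0.4330

-0.433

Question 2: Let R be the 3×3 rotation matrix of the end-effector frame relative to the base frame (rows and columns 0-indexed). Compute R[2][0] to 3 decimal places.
End-effector x-axis (col 0 of R) = (0.3062,0.8839,-0.3536)
R[2][0] = -0.3536

-0.354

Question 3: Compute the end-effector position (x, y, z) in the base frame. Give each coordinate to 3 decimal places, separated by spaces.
after link 1: o_1 = (0.0000, 0.0000, 1.0000)
after link 2: o_2 = (0.0000, 0.0000, 5.0000)
after link 3: o_3 = (1.2990, -2.2500, 6.5000)
after link 4: o_4 = (2.0490, -3.5490, 3.9019)

2.049 -3.549 3.902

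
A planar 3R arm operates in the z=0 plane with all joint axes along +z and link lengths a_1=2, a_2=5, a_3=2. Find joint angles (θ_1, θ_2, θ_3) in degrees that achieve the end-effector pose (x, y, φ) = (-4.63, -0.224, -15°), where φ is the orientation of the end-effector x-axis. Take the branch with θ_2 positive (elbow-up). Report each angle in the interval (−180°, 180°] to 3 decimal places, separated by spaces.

wrist centre = target − a_3·(cos φ, sin φ) = (-6.5619, 0.2936)
cos θ_2 = (43.1441−2²−5²)/(2·2·5) = 0.7072; θ_2 = 44.9920° (elbow-up)
β = atan2(0.2936,-6.5619) = 177.4378°; ψ = atan2(3.5350,5.5360) = 32.5603°
θ_1 = β − ψ = 144.8775°
θ_3 = φ − θ_1 − θ_2 = 155.1306° (wrapped to (-180°,180°])

144.877 44.992 155.131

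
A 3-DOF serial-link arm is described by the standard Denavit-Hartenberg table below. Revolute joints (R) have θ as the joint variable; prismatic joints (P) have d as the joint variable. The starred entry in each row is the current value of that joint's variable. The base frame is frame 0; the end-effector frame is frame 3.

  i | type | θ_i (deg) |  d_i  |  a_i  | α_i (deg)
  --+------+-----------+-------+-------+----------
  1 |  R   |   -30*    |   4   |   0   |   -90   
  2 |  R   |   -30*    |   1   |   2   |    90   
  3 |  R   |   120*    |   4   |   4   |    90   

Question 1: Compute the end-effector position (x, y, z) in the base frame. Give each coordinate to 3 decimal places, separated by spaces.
0.500 4.866 7.464

after link 1: o_1 = (0.0000, 0.0000, 4.0000)
after link 2: o_2 = (2.0000, 0.0000, 5.0000)
after link 3: o_3 = (0.5000, 4.8660, 7.4641)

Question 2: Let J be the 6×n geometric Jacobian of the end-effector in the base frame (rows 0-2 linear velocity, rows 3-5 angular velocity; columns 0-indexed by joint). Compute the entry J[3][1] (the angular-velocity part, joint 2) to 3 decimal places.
0.500

axis z_1 = (0.5000,0.8660,0.0000); lever o_n−o_1 = (0.5000,4.8660,3.4641)
cross product → J_v[:, 1] = (3.0000,-1.7321,2.0000)
J_ω[:, 1] = z_1
entry J[3][1] = 0.5000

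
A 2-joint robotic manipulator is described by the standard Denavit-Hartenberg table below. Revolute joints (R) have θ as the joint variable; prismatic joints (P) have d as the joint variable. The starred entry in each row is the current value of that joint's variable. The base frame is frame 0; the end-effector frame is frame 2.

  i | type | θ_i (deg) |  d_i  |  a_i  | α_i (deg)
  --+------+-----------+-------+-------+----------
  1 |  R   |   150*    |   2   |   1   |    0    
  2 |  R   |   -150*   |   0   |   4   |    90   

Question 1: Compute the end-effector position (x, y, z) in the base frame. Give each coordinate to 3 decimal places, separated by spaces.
3.134 0.500 2.000

after link 1: o_1 = (-0.8660, 0.5000, 2.0000)
after link 2: o_2 = (3.1340, 0.5000, 2.0000)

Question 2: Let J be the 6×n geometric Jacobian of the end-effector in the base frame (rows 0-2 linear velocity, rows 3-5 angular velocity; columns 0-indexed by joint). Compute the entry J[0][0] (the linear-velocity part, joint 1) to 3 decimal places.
axis z_0 = ẑ; lever o_n−o_0 = (3.1340,0.5000,2.0000)
cross product → J_v[:, 0] = (-0.5000,3.1340,0.0000)
J_ω[:, 0] = z_0
entry J[0][0] = -0.5000

-0.500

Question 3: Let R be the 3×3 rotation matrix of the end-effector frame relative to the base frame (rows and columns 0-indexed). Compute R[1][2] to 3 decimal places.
-1.000

End-effector z-axis (col 2 of R) = (0.0000,-1.0000,0.0000)
R[1][2] = -1.0000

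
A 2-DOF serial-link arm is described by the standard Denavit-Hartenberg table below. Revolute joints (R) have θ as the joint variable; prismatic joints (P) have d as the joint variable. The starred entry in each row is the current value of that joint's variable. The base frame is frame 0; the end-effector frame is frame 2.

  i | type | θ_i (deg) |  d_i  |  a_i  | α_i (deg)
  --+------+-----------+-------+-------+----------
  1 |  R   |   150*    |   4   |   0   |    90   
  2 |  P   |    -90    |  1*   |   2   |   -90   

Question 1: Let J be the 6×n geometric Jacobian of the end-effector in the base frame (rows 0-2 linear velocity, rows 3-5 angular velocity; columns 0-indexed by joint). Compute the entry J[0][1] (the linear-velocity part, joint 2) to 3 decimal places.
prismatic axis z_1 = (0.5000,0.8660,0.0000)
J_v[:, 1] = z_1; J_ω[:, 1] = (0,0,0)
entry J[0][1] = 0.5000

0.500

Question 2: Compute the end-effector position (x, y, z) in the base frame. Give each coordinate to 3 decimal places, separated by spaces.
after link 1: o_1 = (0.0000, 0.0000, 4.0000)
after link 2: o_2 = (0.5000, 0.8660, 2.0000)

0.500 0.866 2.000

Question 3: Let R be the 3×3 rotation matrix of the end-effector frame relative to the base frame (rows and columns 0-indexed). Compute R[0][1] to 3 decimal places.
-0.500

End-effector y-axis (col 1 of R) = (-0.5000,-0.8660,-0.0000)
R[0][1] = -0.5000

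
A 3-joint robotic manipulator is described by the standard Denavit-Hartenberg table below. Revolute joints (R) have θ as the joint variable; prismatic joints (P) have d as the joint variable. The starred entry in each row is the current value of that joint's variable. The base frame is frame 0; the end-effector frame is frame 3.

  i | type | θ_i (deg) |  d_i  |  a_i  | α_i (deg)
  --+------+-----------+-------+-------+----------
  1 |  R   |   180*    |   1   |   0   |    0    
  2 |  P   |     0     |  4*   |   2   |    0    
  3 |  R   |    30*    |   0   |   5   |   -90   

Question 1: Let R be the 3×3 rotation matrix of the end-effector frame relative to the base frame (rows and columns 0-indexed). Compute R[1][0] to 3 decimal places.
End-effector x-axis (col 0 of R) = (-0.8660,-0.5000,0.0000)
R[1][0] = -0.5000

-0.500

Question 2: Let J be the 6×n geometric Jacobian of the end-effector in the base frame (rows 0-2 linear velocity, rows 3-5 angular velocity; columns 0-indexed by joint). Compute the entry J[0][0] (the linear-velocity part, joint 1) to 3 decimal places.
2.500

axis z_0 = ẑ; lever o_n−o_0 = (-6.3301,-2.5000,5.0000)
cross product → J_v[:, 0] = (2.5000,-6.3301,0.0000)
J_ω[:, 0] = z_0
entry J[0][0] = 2.5000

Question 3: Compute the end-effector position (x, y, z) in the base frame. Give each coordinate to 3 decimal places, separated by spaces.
-6.330 -2.500 5.000

after link 1: o_1 = (0.0000, 0.0000, 1.0000)
after link 2: o_2 = (-2.0000, 0.0000, 5.0000)
after link 3: o_3 = (-6.3301, -2.5000, 5.0000)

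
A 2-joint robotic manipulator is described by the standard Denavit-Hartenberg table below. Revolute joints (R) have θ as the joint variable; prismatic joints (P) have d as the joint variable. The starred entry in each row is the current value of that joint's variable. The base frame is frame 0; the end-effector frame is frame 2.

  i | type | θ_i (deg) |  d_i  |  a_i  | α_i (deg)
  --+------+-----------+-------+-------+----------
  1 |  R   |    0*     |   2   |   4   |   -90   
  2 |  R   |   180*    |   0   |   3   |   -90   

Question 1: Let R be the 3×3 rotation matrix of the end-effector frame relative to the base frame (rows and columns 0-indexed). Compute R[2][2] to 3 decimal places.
1.000

End-effector z-axis (col 2 of R) = (-0.0000,0.0000,1.0000)
R[2][2] = 1.0000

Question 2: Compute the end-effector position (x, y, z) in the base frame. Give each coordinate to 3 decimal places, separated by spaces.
after link 1: o_1 = (4.0000, 0.0000, 2.0000)
after link 2: o_2 = (1.0000, 0.0000, 2.0000)

1.000 0.000 2.000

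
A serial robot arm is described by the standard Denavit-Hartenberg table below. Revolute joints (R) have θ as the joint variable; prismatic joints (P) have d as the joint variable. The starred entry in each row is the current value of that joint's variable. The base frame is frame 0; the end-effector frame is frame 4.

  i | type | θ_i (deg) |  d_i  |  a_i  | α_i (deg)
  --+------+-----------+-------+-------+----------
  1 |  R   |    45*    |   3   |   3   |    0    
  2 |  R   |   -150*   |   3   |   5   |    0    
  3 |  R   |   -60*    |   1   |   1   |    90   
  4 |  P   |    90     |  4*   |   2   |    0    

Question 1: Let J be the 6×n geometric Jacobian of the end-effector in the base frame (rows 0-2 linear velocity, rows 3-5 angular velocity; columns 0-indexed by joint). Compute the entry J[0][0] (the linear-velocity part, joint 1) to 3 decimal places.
axis z_0 = ẑ; lever o_n−o_0 = (-1.1740,0.8966,9.0000)
cross product → J_v[:, 0] = (-0.8966,-1.1740,0.0000)
J_ω[:, 0] = z_0
entry J[0][0] = -0.8966

-0.897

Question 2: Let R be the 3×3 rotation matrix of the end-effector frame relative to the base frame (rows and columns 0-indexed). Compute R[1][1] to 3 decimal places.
End-effector y-axis (col 1 of R) = (0.9659,0.2588,0.0000)
R[1][1] = 0.2588

0.259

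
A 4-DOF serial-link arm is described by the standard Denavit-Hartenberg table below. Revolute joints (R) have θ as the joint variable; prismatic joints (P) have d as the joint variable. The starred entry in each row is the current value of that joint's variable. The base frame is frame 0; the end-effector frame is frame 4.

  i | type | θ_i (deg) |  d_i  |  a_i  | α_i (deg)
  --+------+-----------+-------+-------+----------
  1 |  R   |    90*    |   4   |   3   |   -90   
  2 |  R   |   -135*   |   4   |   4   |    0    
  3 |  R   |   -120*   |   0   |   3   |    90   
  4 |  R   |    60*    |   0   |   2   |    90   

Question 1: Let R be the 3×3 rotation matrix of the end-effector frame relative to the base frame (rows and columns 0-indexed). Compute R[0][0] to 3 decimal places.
End-effector x-axis (col 0 of R) = (-0.8660,-0.1294,-0.4830)
R[0][0] = -0.8660

-0.866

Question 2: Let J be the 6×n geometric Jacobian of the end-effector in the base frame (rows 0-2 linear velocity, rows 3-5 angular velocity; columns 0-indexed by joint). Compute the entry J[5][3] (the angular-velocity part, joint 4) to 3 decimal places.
-0.259

axis z_3 = (-0.0000,0.9659,-0.2588); lever o_n−o_3 = (-1.7321,-0.2588,-0.9659)
cross product → J_v[:, 3] = (-1.0000,0.4483,1.6730)
J_ω[:, 3] = z_3
entry J[5][3] = -0.2588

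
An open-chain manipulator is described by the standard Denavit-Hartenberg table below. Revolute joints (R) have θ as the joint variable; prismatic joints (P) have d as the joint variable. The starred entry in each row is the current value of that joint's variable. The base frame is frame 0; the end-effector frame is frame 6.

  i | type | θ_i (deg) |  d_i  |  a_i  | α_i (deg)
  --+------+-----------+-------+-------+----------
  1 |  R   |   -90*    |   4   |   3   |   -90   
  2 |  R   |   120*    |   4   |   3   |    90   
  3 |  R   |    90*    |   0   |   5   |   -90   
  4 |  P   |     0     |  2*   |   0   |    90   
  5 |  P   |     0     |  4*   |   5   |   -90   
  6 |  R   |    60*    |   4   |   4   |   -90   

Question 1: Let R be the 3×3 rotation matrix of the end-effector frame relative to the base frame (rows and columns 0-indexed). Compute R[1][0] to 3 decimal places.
End-effector x-axis (col 0 of R) = (0.5000,0.7500,0.4330)
R[1][0] = 0.7500

0.750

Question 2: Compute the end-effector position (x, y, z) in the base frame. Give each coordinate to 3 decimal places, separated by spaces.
after link 1: o_1 = (0.0000, -3.0000, 4.0000)
after link 2: o_2 = (4.0000, -1.5000, 1.4019)
after link 3: o_3 = (9.0000, -1.5000, 1.4019)
after link 4: o_4 = (9.0000, -2.5000, 3.1340)
after link 5: o_5 = (14.0000, -5.9641, 1.1340)
after link 6: o_6 = (16.0000, -4.9641, 6.3301)

16.000 -4.964 6.330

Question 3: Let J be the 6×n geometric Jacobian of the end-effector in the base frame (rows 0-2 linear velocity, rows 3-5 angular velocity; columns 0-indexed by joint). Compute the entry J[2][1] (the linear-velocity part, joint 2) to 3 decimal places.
axis z_1 = (1.0000,0.0000,0.0000); lever o_n−o_1 = (16.0000,-1.9641,2.3301)
cross product → J_v[:, 1] = (0.0000,-2.3301,-1.9641)
J_ω[:, 1] = z_1
entry J[2][1] = -1.9641

-1.964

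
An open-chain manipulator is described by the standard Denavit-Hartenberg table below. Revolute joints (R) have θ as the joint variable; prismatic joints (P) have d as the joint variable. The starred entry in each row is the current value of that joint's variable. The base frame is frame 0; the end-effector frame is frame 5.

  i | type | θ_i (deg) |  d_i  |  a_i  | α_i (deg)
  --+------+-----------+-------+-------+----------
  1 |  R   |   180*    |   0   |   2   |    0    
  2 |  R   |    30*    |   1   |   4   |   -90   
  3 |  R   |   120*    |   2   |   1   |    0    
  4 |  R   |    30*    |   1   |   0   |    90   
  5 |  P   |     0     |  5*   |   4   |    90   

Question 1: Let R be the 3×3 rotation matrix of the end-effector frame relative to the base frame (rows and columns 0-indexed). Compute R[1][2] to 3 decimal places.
End-effector z-axis (col 2 of R) = (-0.5000,0.8660,-0.0000)
R[1][2] = 0.8660

0.866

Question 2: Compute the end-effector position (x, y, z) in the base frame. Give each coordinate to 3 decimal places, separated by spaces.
after link 1: o_1 = (-2.0000, 0.0000, 0.0000)
after link 2: o_2 = (-5.4641, -2.0000, 1.0000)
after link 3: o_3 = (-4.0311, -3.4821, 0.1340)
after link 4: o_4 = (-3.5311, -4.3481, 0.1340)
after link 5: o_5 = (-2.6962, -3.8660, -6.1962)

-2.696 -3.866 -6.196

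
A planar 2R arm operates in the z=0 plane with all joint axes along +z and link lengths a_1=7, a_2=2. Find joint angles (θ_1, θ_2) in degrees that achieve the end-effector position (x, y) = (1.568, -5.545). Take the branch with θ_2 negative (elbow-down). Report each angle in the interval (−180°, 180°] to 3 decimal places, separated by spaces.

-60.000 -134.987

cos θ_2 = (33.2056−7²−2²)/(2·7·2) = -0.7069; θ_2 = -134.9866° (elbow-down)
β = atan2(-5.5450,1.5680) = -74.2103°; ψ = atan2(-1.4145,5.5861) = -14.2100°
θ_1 = β − ψ = -60.0003°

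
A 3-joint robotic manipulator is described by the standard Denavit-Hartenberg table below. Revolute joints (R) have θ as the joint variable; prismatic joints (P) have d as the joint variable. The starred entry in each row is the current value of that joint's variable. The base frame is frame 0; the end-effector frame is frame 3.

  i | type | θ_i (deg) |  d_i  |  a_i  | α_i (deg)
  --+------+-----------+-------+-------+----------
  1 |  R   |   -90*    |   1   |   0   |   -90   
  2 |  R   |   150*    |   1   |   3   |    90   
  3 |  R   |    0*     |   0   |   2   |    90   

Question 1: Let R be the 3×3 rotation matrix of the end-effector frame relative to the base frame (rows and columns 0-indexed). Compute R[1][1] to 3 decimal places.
-0.500

End-effector y-axis (col 1 of R) = (0.0000,-0.5000,-0.8660)
R[1][1] = -0.5000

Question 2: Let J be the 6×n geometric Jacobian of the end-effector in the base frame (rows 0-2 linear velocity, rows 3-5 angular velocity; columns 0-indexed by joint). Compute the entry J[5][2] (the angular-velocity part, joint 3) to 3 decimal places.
axis z_2 = (0.0000,-0.5000,-0.8660); lever o_n−o_2 = (0.0000,1.7321,-1.0000)
cross product → J_v[:, 2] = (2.0000,0.0000,0.0000)
J_ω[:, 2] = z_2
entry J[5][2] = -0.8660

-0.866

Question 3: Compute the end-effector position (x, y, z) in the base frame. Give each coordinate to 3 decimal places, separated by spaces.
1.000 4.330 -1.500

after link 1: o_1 = (0.0000, 0.0000, 1.0000)
after link 2: o_2 = (1.0000, 2.5981, -0.5000)
after link 3: o_3 = (1.0000, 4.3301, -1.5000)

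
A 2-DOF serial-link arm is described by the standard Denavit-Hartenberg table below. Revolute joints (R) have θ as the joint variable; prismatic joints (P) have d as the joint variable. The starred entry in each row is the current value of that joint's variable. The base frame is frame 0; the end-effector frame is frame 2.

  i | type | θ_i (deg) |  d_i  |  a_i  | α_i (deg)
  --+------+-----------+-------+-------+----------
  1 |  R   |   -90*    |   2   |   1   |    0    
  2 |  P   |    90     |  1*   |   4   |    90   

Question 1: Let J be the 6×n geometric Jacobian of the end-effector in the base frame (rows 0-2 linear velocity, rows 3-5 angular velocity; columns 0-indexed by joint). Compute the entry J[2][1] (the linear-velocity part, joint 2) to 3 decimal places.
1.000

prismatic axis z_1 = (0.0000,0.0000,1.0000)
J_v[:, 1] = z_1; J_ω[:, 1] = (0,0,0)
entry J[2][1] = 1.0000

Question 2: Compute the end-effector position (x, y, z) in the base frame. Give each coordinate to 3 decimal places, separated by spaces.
4.000 -1.000 3.000

after link 1: o_1 = (0.0000, -1.0000, 2.0000)
after link 2: o_2 = (4.0000, -1.0000, 3.0000)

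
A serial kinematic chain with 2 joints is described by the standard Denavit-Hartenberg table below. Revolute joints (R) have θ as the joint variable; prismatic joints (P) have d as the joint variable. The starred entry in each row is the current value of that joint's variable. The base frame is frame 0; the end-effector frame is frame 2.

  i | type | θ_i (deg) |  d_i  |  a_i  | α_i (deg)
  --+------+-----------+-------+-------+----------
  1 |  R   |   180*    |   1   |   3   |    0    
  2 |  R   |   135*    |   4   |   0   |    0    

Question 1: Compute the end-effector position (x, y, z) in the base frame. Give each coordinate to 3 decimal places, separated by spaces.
-3.000 0.000 5.000

after link 1: o_1 = (-3.0000, 0.0000, 1.0000)
after link 2: o_2 = (-3.0000, 0.0000, 5.0000)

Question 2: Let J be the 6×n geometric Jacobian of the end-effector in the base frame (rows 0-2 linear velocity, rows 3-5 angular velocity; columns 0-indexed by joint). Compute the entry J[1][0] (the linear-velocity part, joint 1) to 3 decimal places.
-3.000

axis z_0 = ẑ; lever o_n−o_0 = (-3.0000,0.0000,5.0000)
cross product → J_v[:, 0] = (-0.0000,-3.0000,0.0000)
J_ω[:, 0] = z_0
entry J[1][0] = -3.0000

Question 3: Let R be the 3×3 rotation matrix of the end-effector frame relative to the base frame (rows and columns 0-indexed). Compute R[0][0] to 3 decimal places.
0.707

End-effector x-axis (col 0 of R) = (0.7071,-0.7071,0.0000)
R[0][0] = 0.7071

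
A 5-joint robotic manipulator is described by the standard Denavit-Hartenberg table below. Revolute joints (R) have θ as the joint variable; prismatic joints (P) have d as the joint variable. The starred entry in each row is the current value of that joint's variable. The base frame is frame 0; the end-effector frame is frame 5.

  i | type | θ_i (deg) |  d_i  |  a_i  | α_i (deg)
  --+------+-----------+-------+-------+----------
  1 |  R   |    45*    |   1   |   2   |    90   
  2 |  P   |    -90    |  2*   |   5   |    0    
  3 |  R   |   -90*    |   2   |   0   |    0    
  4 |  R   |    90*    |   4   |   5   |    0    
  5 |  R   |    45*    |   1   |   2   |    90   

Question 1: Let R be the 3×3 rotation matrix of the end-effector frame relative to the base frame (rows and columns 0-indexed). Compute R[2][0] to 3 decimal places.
End-effector x-axis (col 0 of R) = (0.5000,0.5000,-0.7071)
R[2][0] = -0.7071

-0.707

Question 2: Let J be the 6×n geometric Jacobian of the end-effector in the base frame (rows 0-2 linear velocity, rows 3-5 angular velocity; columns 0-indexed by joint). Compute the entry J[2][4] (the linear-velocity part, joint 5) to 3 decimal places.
axis z_4 = (0.7071,-0.7071,0.0000); lever o_n−o_4 = (1.7071,0.2929,-1.4142)
cross product → J_v[:, 4] = (1.0000,1.0000,1.4142)
J_ω[:, 4] = z_4
entry J[2][4] = 1.4142

1.414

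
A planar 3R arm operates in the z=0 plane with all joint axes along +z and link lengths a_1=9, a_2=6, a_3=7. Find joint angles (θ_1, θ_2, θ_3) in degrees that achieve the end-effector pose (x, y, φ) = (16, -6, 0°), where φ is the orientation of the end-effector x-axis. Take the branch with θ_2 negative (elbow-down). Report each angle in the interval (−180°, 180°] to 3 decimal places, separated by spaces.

0.000 -90.000 90.000

wrist centre = target − a_3·(cos φ, sin φ) = (9.0000, -6.0000)
cos θ_2 = (117.0000−9²−6²)/(2·9·6) = 0.0000; θ_2 = -90.0000° (elbow-down)
β = atan2(-6.0000,9.0000) = -33.6901°; ψ = atan2(-6.0000,9.0000) = -33.6901°
θ_1 = β − ψ = 0.0000°
θ_3 = φ − θ_1 − θ_2 = 90.0000° (wrapped to (-180°,180°])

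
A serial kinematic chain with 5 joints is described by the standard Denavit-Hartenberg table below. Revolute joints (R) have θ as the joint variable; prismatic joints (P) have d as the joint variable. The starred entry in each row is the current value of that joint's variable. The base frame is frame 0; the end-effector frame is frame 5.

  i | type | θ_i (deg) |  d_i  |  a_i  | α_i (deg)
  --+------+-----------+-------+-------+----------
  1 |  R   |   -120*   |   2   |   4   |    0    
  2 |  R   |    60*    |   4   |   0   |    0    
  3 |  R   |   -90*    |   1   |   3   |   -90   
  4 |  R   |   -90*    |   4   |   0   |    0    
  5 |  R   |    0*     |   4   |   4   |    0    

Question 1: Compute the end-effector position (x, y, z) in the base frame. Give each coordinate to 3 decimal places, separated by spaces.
-0.598 -11.892 11.000

after link 1: o_1 = (-2.0000, -3.4641, 2.0000)
after link 2: o_2 = (-2.0000, -3.4641, 6.0000)
after link 3: o_3 = (-4.5981, -4.9641, 7.0000)
after link 4: o_4 = (-2.5981, -8.4282, 7.0000)
after link 5: o_5 = (-0.5981, -11.8923, 11.0000)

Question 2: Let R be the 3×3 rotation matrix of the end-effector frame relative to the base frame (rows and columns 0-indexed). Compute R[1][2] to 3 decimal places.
End-effector z-axis (col 2 of R) = (0.5000,-0.8660,0.0000)
R[1][2] = -0.8660

-0.866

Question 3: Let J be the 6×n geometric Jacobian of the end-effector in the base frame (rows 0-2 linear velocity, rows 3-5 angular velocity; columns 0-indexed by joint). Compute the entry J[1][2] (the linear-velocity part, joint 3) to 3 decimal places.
1.402

axis z_2 = (0.0000,0.0000,1.0000); lever o_n−o_2 = (1.4019,-8.4282,5.0000)
cross product → J_v[:, 2] = (8.4282,1.4019,-0.0000)
J_ω[:, 2] = z_2
entry J[1][2] = 1.4019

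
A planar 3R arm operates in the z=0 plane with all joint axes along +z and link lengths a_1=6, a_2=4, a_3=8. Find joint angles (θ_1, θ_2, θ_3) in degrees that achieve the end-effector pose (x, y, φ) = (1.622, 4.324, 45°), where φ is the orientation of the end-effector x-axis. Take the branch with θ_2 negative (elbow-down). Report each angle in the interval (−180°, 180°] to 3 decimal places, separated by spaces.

-119.993 -135.004 -60.003

wrist centre = target − a_3·(cos φ, sin φ) = (-4.0349, -1.3329)
cos θ_2 = (18.0565−6²−4²)/(2·6·4) = -0.7072; θ_2 = -135.0039° (elbow-down)
β = atan2(-1.3329,-4.0349) = -161.7198°; ψ = atan2(-2.8282,3.1714) = -41.7266°
θ_1 = β − ψ = -119.9932°
θ_3 = φ − θ_1 − θ_2 = -60.0028° (wrapped to (-180°,180°])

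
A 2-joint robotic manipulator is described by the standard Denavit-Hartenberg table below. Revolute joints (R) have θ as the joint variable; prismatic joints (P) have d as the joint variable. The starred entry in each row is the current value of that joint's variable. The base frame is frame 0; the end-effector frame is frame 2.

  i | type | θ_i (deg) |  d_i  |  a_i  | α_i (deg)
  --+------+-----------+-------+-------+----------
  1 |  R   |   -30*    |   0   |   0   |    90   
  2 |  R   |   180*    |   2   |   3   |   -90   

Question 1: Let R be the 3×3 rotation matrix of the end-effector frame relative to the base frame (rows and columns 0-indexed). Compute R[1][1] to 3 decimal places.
0.866

End-effector y-axis (col 1 of R) = (0.5000,0.8660,-0.0000)
R[1][1] = 0.8660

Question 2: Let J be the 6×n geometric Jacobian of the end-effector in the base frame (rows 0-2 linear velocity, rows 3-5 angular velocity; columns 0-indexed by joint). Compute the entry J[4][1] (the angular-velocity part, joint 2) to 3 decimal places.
-0.866

axis z_1 = (-0.5000,-0.8660,0.0000); lever o_n−o_1 = (-3.5981,-0.2321,0.0000)
cross product → J_v[:, 1] = (-0.0000,0.0000,-3.0000)
J_ω[:, 1] = z_1
entry J[4][1] = -0.8660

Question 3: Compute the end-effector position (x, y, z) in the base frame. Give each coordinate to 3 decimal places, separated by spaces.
-3.598 -0.232 0.000

after link 1: o_1 = (0.0000, 0.0000, 0.0000)
after link 2: o_2 = (-3.5981, -0.2321, 0.0000)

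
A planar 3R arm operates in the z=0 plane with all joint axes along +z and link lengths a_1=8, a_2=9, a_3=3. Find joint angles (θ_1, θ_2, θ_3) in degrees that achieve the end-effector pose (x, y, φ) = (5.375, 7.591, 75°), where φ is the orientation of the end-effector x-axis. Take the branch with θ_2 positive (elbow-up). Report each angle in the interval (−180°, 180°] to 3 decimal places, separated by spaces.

-30.000 135.002 -30.002

wrist centre = target − a_3·(cos φ, sin φ) = (4.5985, 4.6932)
cos θ_2 = (43.1729−8²−9²)/(2·8·9) = -0.7071; θ_2 = 135.0021° (elbow-up)
β = atan2(4.6932,4.5985) = 45.5838°; ψ = atan2(6.3637,1.6358) = 75.5841°
θ_1 = β − ψ = -30.0003°
θ_3 = φ − θ_1 − θ_2 = -30.0018° (wrapped to (-180°,180°])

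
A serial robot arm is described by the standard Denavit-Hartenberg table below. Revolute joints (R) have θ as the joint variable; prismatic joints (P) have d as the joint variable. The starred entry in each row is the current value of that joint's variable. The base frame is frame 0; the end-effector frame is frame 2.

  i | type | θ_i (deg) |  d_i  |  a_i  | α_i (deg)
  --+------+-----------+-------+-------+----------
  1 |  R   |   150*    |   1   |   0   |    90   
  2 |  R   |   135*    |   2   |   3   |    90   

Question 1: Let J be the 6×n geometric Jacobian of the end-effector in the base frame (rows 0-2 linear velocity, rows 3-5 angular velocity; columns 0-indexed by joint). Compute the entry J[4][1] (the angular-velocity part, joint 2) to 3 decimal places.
axis z_1 = (0.5000,0.8660,0.0000); lever o_n−o_1 = (2.8371,0.6714,2.1213)
cross product → J_v[:, 1] = (1.8371,-1.0607,-2.1213)
J_ω[:, 1] = z_1
entry J[4][1] = 0.8660

0.866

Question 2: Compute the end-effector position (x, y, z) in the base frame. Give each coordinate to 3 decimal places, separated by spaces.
2.837 0.671 3.121

after link 1: o_1 = (0.0000, 0.0000, 1.0000)
after link 2: o_2 = (2.8371, 0.6714, 3.1213)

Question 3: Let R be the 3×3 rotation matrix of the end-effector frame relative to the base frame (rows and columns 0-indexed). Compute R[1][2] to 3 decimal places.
End-effector z-axis (col 2 of R) = (-0.6124,0.3536,0.7071)
R[1][2] = 0.3536

0.354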